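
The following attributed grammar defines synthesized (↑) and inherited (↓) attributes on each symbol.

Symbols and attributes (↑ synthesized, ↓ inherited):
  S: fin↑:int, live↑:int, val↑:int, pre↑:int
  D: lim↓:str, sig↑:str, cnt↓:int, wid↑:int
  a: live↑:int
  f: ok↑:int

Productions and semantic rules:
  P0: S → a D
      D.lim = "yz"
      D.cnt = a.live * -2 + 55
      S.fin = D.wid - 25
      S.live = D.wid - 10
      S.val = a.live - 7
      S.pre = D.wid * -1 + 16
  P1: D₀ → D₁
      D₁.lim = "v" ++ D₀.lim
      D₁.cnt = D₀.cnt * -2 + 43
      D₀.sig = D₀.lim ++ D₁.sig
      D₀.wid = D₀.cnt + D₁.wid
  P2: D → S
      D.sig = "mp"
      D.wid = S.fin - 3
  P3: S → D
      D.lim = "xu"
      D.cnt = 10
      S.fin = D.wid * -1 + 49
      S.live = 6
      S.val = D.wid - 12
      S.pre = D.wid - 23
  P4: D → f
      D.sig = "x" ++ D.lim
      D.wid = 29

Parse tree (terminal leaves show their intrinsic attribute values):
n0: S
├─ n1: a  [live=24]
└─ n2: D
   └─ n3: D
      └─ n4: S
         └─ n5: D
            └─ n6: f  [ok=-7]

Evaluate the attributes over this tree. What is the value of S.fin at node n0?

1. n1.live = 24  [terminal]
2. n2.lim = "yz"  ["yz"]
3. n2.cnt = 7  [a.live * -2 + 55]
4. n3.lim = "vyz"  ["v" ++ D₀.lim]
5. n3.cnt = 29  [D₀.cnt * -2 + 43]
6. n5.lim = "xu"  ["xu"]
7. n5.cnt = 10  [10]
8. n6.ok = -7  [terminal]
9. n5.sig = "xxu"  ["x" ++ D.lim]
10. n5.wid = 29  [29]
11. n4.fin = 20  [D.wid * -1 + 49]
12. n4.live = 6  [6]
13. n4.val = 17  [D.wid - 12]
14. n4.pre = 6  [D.wid - 23]
15. n3.sig = "mp"  ["mp"]
16. n3.wid = 17  [S.fin - 3]
17. n2.sig = "yzmp"  [D₀.lim ++ D₁.sig]
18. n2.wid = 24  [D₀.cnt + D₁.wid]
19. n0.fin = -1  [D.wid - 25]
20. n0.live = 14  [D.wid - 10]
21. n0.val = 17  [a.live - 7]
22. n0.pre = -8  [D.wid * -1 + 16]

-1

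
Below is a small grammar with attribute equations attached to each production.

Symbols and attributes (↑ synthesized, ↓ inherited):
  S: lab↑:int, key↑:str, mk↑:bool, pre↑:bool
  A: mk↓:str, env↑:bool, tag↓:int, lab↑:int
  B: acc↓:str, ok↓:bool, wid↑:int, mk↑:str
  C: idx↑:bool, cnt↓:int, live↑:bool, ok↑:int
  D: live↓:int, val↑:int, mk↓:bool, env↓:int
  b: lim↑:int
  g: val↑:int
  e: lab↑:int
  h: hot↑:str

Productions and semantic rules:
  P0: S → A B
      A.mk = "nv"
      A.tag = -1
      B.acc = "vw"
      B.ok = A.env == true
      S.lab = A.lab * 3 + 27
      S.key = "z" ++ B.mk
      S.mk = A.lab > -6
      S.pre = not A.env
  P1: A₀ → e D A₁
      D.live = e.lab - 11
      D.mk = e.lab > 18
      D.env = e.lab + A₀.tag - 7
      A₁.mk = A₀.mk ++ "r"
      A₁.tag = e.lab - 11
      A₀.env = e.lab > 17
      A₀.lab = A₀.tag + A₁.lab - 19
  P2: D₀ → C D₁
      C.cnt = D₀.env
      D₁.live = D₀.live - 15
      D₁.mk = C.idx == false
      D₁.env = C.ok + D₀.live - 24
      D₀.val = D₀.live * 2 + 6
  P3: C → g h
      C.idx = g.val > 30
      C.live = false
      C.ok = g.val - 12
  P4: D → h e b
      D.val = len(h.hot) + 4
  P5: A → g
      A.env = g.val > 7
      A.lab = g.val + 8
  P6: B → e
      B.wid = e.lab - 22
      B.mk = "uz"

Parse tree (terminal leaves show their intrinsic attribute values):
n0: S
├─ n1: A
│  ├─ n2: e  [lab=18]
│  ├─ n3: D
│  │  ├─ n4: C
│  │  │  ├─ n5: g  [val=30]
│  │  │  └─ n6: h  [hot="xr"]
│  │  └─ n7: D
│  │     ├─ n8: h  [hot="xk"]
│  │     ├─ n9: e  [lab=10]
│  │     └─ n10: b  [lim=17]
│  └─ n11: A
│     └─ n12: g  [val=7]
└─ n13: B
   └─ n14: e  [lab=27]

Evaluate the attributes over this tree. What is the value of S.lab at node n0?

12

1. n1.mk = "nv"  ["nv"]
2. n1.tag = -1  [-1]
3. n2.lab = 18  [terminal]
4. n3.live = 7  [e.lab - 11]
5. n3.mk = false  [e.lab > 18]
6. n3.env = 10  [e.lab + A₀.tag - 7]
7. n4.cnt = 10  [D₀.env]
8. n5.val = 30  [terminal]
9. n6.hot = "xr"  [terminal]
10. n4.idx = false  [g.val > 30]
11. n4.live = false  [false]
12. n4.ok = 18  [g.val - 12]
13. n7.live = -8  [D₀.live - 15]
14. n7.mk = true  [C.idx == false]
15. n7.env = 1  [C.ok + D₀.live - 24]
16. n8.hot = "xk"  [terminal]
17. n9.lab = 10  [terminal]
18. n10.lim = 17  [terminal]
19. n7.val = 6  [len(h.hot) + 4]
20. n3.val = 20  [D₀.live * 2 + 6]
21. n11.mk = "nvr"  [A₀.mk ++ "r"]
22. n11.tag = 7  [e.lab - 11]
23. n12.val = 7  [terminal]
24. n11.env = false  [g.val > 7]
25. n11.lab = 15  [g.val + 8]
26. n1.env = true  [e.lab > 17]
27. n1.lab = -5  [A₀.tag + A₁.lab - 19]
28. n13.acc = "vw"  ["vw"]
29. n13.ok = true  [A.env == true]
30. n14.lab = 27  [terminal]
31. n13.wid = 5  [e.lab - 22]
32. n13.mk = "uz"  ["uz"]
33. n0.lab = 12  [A.lab * 3 + 27]
34. n0.key = "zuz"  ["z" ++ B.mk]
35. n0.mk = true  [A.lab > -6]
36. n0.pre = false  [not A.env]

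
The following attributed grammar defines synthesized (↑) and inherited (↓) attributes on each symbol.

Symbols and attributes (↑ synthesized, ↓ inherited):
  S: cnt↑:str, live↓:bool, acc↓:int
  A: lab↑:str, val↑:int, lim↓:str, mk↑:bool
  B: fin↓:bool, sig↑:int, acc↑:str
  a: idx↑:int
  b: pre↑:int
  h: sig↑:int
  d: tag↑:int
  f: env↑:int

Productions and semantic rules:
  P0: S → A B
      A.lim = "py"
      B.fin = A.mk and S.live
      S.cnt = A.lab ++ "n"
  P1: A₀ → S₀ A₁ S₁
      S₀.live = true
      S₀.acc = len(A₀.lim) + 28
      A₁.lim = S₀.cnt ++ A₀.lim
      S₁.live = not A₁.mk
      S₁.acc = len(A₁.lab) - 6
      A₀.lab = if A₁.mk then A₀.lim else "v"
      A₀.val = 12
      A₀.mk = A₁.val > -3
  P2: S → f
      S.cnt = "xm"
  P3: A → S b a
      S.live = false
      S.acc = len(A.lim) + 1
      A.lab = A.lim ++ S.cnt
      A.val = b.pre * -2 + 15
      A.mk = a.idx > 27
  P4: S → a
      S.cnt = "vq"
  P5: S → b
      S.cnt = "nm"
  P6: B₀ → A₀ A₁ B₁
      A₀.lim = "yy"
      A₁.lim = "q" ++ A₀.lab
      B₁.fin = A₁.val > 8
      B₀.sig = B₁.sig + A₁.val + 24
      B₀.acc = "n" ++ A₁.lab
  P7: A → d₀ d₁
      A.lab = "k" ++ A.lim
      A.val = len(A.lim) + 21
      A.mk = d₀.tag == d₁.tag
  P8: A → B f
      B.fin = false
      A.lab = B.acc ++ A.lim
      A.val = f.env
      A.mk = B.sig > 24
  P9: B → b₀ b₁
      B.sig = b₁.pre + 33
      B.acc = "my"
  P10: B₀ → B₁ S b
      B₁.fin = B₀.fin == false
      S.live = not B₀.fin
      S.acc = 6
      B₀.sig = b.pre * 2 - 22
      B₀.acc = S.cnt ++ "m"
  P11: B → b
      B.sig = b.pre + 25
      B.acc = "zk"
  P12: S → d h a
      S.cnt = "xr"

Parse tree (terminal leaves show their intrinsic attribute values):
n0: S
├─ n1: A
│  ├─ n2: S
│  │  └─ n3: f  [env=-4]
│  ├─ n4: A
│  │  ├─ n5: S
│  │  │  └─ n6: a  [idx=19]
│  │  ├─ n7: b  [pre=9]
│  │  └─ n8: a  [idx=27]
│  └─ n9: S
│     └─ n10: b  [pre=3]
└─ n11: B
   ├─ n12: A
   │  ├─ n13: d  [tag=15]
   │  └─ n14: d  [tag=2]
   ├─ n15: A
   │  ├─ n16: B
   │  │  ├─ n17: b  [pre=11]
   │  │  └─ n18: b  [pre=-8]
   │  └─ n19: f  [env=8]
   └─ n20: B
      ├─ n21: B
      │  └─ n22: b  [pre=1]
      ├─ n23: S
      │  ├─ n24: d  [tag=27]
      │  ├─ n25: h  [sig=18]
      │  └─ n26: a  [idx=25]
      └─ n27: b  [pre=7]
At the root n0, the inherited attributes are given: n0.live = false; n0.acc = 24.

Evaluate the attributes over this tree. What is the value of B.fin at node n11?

1. n0.live = false  [given at root]
2. n0.acc = 24  [given at root]
3. n1.lim = "py"  ["py"]
4. n2.live = true  [true]
5. n2.acc = 30  [len(A₀.lim) + 28]
6. n3.env = -4  [terminal]
7. n2.cnt = "xm"  ["xm"]
8. n4.lim = "xmpy"  [S₀.cnt ++ A₀.lim]
9. n5.live = false  [false]
10. n5.acc = 5  [len(A.lim) + 1]
11. n6.idx = 19  [terminal]
12. n5.cnt = "vq"  ["vq"]
13. n7.pre = 9  [terminal]
14. n8.idx = 27  [terminal]
15. n4.lab = "xmpyvq"  [A.lim ++ S.cnt]
16. n4.val = -3  [b.pre * -2 + 15]
17. n4.mk = false  [a.idx > 27]
18. n9.live = true  [not A₁.mk]
19. n9.acc = 0  [len(A₁.lab) - 6]
20. n10.pre = 3  [terminal]
21. n9.cnt = "nm"  ["nm"]
22. n1.lab = "v"  [if A₁.mk then A₀.lim else "v"]
23. n1.val = 12  [12]
24. n1.mk = false  [A₁.val > -3]
25. n11.fin = false  [A.mk and S.live]
26. n12.lim = "yy"  ["yy"]
27. n13.tag = 15  [terminal]
28. n14.tag = 2  [terminal]
29. n12.lab = "kyy"  ["k" ++ A.lim]
30. n12.val = 23  [len(A.lim) + 21]
31. n12.mk = false  [d₀.tag == d₁.tag]
32. n15.lim = "qkyy"  ["q" ++ A₀.lab]
33. n16.fin = false  [false]
34. n17.pre = 11  [terminal]
35. n18.pre = -8  [terminal]
36. n16.sig = 25  [b₁.pre + 33]
37. n16.acc = "my"  ["my"]
38. n19.env = 8  [terminal]
39. n15.lab = "myqkyy"  [B.acc ++ A.lim]
40. n15.val = 8  [f.env]
41. n15.mk = true  [B.sig > 24]
42. n20.fin = false  [A₁.val > 8]
43. n21.fin = true  [B₀.fin == false]
44. n22.pre = 1  [terminal]
45. n21.sig = 26  [b.pre + 25]
46. n21.acc = "zk"  ["zk"]
47. n23.live = true  [not B₀.fin]
48. n23.acc = 6  [6]
49. n24.tag = 27  [terminal]
50. n25.sig = 18  [terminal]
51. n26.idx = 25  [terminal]
52. n23.cnt = "xr"  ["xr"]
53. n27.pre = 7  [terminal]
54. n20.sig = -8  [b.pre * 2 - 22]
55. n20.acc = "xrm"  [S.cnt ++ "m"]
56. n11.sig = 24  [B₁.sig + A₁.val + 24]
57. n11.acc = "nmyqkyy"  ["n" ++ A₁.lab]
58. n0.cnt = "vn"  [A.lab ++ "n"]

false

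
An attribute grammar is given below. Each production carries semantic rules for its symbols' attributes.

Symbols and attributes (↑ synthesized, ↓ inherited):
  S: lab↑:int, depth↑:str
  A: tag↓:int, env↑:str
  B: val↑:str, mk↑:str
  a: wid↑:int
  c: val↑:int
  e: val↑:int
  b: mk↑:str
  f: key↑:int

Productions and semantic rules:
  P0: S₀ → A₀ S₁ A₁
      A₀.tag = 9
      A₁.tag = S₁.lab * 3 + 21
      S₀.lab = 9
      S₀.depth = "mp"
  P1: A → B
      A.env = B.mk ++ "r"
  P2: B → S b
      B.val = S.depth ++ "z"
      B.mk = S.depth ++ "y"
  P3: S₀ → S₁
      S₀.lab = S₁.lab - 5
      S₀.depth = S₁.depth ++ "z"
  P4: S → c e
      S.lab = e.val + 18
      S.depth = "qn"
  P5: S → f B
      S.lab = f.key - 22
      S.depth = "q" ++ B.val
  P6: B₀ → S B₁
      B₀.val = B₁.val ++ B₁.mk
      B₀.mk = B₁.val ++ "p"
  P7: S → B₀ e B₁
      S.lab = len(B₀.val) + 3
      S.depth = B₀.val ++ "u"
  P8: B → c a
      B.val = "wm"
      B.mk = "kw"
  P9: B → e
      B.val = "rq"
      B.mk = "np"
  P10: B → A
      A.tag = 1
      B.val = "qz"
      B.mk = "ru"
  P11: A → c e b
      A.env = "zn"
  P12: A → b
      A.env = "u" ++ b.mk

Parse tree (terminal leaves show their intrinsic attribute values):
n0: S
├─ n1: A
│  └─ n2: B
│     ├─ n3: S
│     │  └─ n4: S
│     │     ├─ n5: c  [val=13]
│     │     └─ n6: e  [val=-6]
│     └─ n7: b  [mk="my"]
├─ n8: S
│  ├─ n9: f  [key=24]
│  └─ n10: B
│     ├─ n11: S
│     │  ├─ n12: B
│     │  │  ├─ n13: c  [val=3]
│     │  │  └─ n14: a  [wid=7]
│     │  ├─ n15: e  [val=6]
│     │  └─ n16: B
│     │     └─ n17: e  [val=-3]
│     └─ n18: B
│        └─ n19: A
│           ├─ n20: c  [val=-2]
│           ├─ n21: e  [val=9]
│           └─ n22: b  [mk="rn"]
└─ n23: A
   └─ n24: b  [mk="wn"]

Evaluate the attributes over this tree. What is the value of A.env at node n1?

"qnzyr"

1. n1.tag = 9  [9]
2. n5.val = 13  [terminal]
3. n6.val = -6  [terminal]
4. n4.lab = 12  [e.val + 18]
5. n4.depth = "qn"  ["qn"]
6. n3.lab = 7  [S₁.lab - 5]
7. n3.depth = "qnz"  [S₁.depth ++ "z"]
8. n7.mk = "my"  [terminal]
9. n2.val = "qnzz"  [S.depth ++ "z"]
10. n2.mk = "qnzy"  [S.depth ++ "y"]
11. n1.env = "qnzyr"  [B.mk ++ "r"]
12. n9.key = 24  [terminal]
13. n13.val = 3  [terminal]
14. n14.wid = 7  [terminal]
15. n12.val = "wm"  ["wm"]
16. n12.mk = "kw"  ["kw"]
17. n15.val = 6  [terminal]
18. n17.val = -3  [terminal]
19. n16.val = "rq"  ["rq"]
20. n16.mk = "np"  ["np"]
21. n11.lab = 5  [len(B₀.val) + 3]
22. n11.depth = "wmu"  [B₀.val ++ "u"]
23. n19.tag = 1  [1]
24. n20.val = -2  [terminal]
25. n21.val = 9  [terminal]
26. n22.mk = "rn"  [terminal]
27. n19.env = "zn"  ["zn"]
28. n18.val = "qz"  ["qz"]
29. n18.mk = "ru"  ["ru"]
30. n10.val = "qzru"  [B₁.val ++ B₁.mk]
31. n10.mk = "qzp"  [B₁.val ++ "p"]
32. n8.lab = 2  [f.key - 22]
33. n8.depth = "qqzru"  ["q" ++ B.val]
34. n23.tag = 27  [S₁.lab * 3 + 21]
35. n24.mk = "wn"  [terminal]
36. n23.env = "uwn"  ["u" ++ b.mk]
37. n0.lab = 9  [9]
38. n0.depth = "mp"  ["mp"]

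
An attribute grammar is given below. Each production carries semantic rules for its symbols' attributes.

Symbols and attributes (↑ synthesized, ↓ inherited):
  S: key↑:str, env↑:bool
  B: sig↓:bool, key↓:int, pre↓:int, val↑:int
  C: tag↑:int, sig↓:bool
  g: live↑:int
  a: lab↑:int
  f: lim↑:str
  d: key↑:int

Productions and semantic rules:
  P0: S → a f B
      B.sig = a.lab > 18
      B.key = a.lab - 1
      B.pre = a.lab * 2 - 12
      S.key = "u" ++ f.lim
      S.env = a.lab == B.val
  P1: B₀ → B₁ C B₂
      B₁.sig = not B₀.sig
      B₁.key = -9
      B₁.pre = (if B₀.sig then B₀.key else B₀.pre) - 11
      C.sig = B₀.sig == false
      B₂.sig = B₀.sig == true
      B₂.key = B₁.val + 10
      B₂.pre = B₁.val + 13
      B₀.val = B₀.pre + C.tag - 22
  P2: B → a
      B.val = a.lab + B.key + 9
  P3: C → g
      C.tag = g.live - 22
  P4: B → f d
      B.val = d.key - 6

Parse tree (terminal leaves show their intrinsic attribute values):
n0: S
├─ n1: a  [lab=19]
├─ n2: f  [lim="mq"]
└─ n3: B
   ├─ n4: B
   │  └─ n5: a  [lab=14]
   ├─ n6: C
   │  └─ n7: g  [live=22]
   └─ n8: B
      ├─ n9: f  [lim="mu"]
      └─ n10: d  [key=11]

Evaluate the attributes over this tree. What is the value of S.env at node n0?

false

1. n1.lab = 19  [terminal]
2. n2.lim = "mq"  [terminal]
3. n3.sig = true  [a.lab > 18]
4. n3.key = 18  [a.lab - 1]
5. n3.pre = 26  [a.lab * 2 - 12]
6. n4.sig = false  [not B₀.sig]
7. n4.key = -9  [-9]
8. n4.pre = 7  [(if B₀.sig then B₀.key else B₀.pre) - 11]
9. n5.lab = 14  [terminal]
10. n4.val = 14  [a.lab + B.key + 9]
11. n6.sig = false  [B₀.sig == false]
12. n7.live = 22  [terminal]
13. n6.tag = 0  [g.live - 22]
14. n8.sig = true  [B₀.sig == true]
15. n8.key = 24  [B₁.val + 10]
16. n8.pre = 27  [B₁.val + 13]
17. n9.lim = "mu"  [terminal]
18. n10.key = 11  [terminal]
19. n8.val = 5  [d.key - 6]
20. n3.val = 4  [B₀.pre + C.tag - 22]
21. n0.key = "umq"  ["u" ++ f.lim]
22. n0.env = false  [a.lab == B.val]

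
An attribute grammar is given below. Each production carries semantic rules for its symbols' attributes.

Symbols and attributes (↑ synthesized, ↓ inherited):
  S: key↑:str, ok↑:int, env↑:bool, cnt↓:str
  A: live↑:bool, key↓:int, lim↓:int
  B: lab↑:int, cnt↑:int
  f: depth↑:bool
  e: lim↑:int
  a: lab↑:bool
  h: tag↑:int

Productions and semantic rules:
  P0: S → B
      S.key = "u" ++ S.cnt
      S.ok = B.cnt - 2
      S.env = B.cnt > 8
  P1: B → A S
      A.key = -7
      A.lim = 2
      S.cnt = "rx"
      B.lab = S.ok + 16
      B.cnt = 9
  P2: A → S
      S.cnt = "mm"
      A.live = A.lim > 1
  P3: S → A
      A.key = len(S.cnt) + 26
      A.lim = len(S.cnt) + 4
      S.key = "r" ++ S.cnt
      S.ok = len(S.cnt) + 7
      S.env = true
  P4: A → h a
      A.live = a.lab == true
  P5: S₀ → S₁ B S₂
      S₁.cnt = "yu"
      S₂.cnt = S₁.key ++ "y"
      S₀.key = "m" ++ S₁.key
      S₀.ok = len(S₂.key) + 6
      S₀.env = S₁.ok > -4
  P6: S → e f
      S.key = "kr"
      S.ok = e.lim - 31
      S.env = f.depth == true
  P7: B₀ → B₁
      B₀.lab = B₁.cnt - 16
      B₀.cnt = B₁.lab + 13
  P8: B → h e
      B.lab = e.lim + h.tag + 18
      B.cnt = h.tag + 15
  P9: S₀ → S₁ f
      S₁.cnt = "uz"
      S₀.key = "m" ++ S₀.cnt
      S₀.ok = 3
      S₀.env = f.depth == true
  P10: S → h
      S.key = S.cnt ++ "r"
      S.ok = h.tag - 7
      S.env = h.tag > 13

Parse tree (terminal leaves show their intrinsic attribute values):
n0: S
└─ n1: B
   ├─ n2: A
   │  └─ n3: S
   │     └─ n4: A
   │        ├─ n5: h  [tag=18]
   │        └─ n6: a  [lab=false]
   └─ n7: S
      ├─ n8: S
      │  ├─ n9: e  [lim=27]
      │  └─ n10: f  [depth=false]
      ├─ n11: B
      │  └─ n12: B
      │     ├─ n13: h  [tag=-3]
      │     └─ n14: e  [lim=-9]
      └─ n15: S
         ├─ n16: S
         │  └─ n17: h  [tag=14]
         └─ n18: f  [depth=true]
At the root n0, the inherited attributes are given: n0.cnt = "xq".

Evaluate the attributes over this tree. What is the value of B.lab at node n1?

1. n0.cnt = "xq"  [given at root]
2. n2.key = -7  [-7]
3. n2.lim = 2  [2]
4. n3.cnt = "mm"  ["mm"]
5. n4.key = 28  [len(S.cnt) + 26]
6. n4.lim = 6  [len(S.cnt) + 4]
7. n5.tag = 18  [terminal]
8. n6.lab = false  [terminal]
9. n4.live = false  [a.lab == true]
10. n3.key = "rmm"  ["r" ++ S.cnt]
11. n3.ok = 9  [len(S.cnt) + 7]
12. n3.env = true  [true]
13. n2.live = true  [A.lim > 1]
14. n7.cnt = "rx"  ["rx"]
15. n8.cnt = "yu"  ["yu"]
16. n9.lim = 27  [terminal]
17. n10.depth = false  [terminal]
18. n8.key = "kr"  ["kr"]
19. n8.ok = -4  [e.lim - 31]
20. n8.env = false  [f.depth == true]
21. n13.tag = -3  [terminal]
22. n14.lim = -9  [terminal]
23. n12.lab = 6  [e.lim + h.tag + 18]
24. n12.cnt = 12  [h.tag + 15]
25. n11.lab = -4  [B₁.cnt - 16]
26. n11.cnt = 19  [B₁.lab + 13]
27. n15.cnt = "kry"  [S₁.key ++ "y"]
28. n16.cnt = "uz"  ["uz"]
29. n17.tag = 14  [terminal]
30. n16.key = "uzr"  [S.cnt ++ "r"]
31. n16.ok = 7  [h.tag - 7]
32. n16.env = true  [h.tag > 13]
33. n18.depth = true  [terminal]
34. n15.key = "mkry"  ["m" ++ S₀.cnt]
35. n15.ok = 3  [3]
36. n15.env = true  [f.depth == true]
37. n7.key = "mkr"  ["m" ++ S₁.key]
38. n7.ok = 10  [len(S₂.key) + 6]
39. n7.env = false  [S₁.ok > -4]
40. n1.lab = 26  [S.ok + 16]
41. n1.cnt = 9  [9]
42. n0.key = "uxq"  ["u" ++ S.cnt]
43. n0.ok = 7  [B.cnt - 2]
44. n0.env = true  [B.cnt > 8]

26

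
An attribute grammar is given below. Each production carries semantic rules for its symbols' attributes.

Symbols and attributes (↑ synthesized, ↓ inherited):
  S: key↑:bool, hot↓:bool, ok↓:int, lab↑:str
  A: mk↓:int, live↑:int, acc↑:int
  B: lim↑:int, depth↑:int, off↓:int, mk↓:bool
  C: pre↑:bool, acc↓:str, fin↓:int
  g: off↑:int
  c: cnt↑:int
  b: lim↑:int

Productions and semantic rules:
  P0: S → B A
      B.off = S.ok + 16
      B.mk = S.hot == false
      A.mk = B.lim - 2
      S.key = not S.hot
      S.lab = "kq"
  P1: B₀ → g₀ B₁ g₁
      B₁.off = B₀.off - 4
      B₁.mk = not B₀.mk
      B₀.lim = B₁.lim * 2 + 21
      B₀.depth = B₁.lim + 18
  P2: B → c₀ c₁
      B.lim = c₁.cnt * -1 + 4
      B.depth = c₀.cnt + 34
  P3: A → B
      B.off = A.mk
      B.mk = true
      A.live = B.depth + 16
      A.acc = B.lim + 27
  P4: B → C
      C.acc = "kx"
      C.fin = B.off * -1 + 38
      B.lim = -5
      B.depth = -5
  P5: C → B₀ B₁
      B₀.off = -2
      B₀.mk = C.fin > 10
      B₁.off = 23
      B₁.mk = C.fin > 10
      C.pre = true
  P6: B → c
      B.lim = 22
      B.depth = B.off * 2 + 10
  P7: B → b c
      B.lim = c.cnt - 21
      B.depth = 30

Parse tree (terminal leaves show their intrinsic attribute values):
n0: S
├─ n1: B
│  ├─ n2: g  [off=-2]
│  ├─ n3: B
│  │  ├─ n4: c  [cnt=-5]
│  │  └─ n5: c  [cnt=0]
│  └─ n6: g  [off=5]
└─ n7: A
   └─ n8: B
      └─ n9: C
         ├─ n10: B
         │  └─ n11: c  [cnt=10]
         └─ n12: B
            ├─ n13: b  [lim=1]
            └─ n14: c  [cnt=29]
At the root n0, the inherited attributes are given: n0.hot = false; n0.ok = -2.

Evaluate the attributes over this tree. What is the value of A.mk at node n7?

1. n0.hot = false  [given at root]
2. n0.ok = -2  [given at root]
3. n1.off = 14  [S.ok + 16]
4. n1.mk = true  [S.hot == false]
5. n2.off = -2  [terminal]
6. n3.off = 10  [B₀.off - 4]
7. n3.mk = false  [not B₀.mk]
8. n4.cnt = -5  [terminal]
9. n5.cnt = 0  [terminal]
10. n3.lim = 4  [c₁.cnt * -1 + 4]
11. n3.depth = 29  [c₀.cnt + 34]
12. n6.off = 5  [terminal]
13. n1.lim = 29  [B₁.lim * 2 + 21]
14. n1.depth = 22  [B₁.lim + 18]
15. n7.mk = 27  [B.lim - 2]
16. n8.off = 27  [A.mk]
17. n8.mk = true  [true]
18. n9.acc = "kx"  ["kx"]
19. n9.fin = 11  [B.off * -1 + 38]
20. n10.off = -2  [-2]
21. n10.mk = true  [C.fin > 10]
22. n11.cnt = 10  [terminal]
23. n10.lim = 22  [22]
24. n10.depth = 6  [B.off * 2 + 10]
25. n12.off = 23  [23]
26. n12.mk = true  [C.fin > 10]
27. n13.lim = 1  [terminal]
28. n14.cnt = 29  [terminal]
29. n12.lim = 8  [c.cnt - 21]
30. n12.depth = 30  [30]
31. n9.pre = true  [true]
32. n8.lim = -5  [-5]
33. n8.depth = -5  [-5]
34. n7.live = 11  [B.depth + 16]
35. n7.acc = 22  [B.lim + 27]
36. n0.key = true  [not S.hot]
37. n0.lab = "kq"  ["kq"]

27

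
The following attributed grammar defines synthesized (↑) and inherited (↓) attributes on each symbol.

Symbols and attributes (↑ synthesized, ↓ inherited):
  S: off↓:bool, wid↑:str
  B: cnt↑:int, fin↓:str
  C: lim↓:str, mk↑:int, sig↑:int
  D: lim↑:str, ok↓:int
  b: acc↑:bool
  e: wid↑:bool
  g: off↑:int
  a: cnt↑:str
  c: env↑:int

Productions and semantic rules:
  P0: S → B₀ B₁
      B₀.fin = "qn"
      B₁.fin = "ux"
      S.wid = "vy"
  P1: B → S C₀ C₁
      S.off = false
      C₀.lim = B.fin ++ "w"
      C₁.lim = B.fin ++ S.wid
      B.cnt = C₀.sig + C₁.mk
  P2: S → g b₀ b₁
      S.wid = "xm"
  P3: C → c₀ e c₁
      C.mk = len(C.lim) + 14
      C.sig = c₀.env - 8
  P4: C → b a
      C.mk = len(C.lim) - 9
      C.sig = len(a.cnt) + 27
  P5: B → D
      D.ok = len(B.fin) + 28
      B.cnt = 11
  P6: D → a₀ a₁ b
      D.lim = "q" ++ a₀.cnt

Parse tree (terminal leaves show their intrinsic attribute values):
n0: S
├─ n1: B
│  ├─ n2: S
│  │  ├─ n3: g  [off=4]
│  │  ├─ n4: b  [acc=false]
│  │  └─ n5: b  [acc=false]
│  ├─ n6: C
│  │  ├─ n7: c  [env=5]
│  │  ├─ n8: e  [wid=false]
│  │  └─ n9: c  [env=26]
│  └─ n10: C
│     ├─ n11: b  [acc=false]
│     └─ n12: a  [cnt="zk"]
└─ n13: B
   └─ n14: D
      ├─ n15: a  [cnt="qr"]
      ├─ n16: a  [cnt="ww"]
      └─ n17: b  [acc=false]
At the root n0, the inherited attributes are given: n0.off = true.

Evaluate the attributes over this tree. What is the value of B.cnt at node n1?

1. n0.off = true  [given at root]
2. n1.fin = "qn"  ["qn"]
3. n2.off = false  [false]
4. n3.off = 4  [terminal]
5. n4.acc = false  [terminal]
6. n5.acc = false  [terminal]
7. n2.wid = "xm"  ["xm"]
8. n6.lim = "qnw"  [B.fin ++ "w"]
9. n7.env = 5  [terminal]
10. n8.wid = false  [terminal]
11. n9.env = 26  [terminal]
12. n6.mk = 17  [len(C.lim) + 14]
13. n6.sig = -3  [c₀.env - 8]
14. n10.lim = "qnxm"  [B.fin ++ S.wid]
15. n11.acc = false  [terminal]
16. n12.cnt = "zk"  [terminal]
17. n10.mk = -5  [len(C.lim) - 9]
18. n10.sig = 29  [len(a.cnt) + 27]
19. n1.cnt = -8  [C₀.sig + C₁.mk]
20. n13.fin = "ux"  ["ux"]
21. n14.ok = 30  [len(B.fin) + 28]
22. n15.cnt = "qr"  [terminal]
23. n16.cnt = "ww"  [terminal]
24. n17.acc = false  [terminal]
25. n14.lim = "qqr"  ["q" ++ a₀.cnt]
26. n13.cnt = 11  [11]
27. n0.wid = "vy"  ["vy"]

-8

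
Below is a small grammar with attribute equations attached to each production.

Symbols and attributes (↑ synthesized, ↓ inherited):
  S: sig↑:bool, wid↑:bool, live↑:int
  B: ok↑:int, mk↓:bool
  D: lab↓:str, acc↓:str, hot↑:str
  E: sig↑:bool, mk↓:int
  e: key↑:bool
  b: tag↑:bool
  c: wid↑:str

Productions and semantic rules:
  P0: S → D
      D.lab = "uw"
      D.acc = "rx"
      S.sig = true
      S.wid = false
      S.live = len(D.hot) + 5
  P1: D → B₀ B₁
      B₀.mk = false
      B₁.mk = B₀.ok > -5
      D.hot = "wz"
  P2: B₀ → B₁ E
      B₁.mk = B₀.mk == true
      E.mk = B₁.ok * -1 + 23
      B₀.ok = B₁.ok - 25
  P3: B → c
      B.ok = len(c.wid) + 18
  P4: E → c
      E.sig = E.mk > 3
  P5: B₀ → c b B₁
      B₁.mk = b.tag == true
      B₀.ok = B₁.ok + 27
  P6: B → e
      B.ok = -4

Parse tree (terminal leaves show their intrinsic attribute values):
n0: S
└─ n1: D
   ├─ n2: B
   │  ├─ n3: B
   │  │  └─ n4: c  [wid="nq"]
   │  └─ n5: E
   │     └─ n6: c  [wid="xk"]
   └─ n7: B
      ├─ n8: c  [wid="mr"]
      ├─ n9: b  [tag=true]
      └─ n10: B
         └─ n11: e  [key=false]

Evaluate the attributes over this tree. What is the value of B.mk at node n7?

false

1. n1.lab = "uw"  ["uw"]
2. n1.acc = "rx"  ["rx"]
3. n2.mk = false  [false]
4. n3.mk = false  [B₀.mk == true]
5. n4.wid = "nq"  [terminal]
6. n3.ok = 20  [len(c.wid) + 18]
7. n5.mk = 3  [B₁.ok * -1 + 23]
8. n6.wid = "xk"  [terminal]
9. n5.sig = false  [E.mk > 3]
10. n2.ok = -5  [B₁.ok - 25]
11. n7.mk = false  [B₀.ok > -5]
12. n8.wid = "mr"  [terminal]
13. n9.tag = true  [terminal]
14. n10.mk = true  [b.tag == true]
15. n11.key = false  [terminal]
16. n10.ok = -4  [-4]
17. n7.ok = 23  [B₁.ok + 27]
18. n1.hot = "wz"  ["wz"]
19. n0.sig = true  [true]
20. n0.wid = false  [false]
21. n0.live = 7  [len(D.hot) + 5]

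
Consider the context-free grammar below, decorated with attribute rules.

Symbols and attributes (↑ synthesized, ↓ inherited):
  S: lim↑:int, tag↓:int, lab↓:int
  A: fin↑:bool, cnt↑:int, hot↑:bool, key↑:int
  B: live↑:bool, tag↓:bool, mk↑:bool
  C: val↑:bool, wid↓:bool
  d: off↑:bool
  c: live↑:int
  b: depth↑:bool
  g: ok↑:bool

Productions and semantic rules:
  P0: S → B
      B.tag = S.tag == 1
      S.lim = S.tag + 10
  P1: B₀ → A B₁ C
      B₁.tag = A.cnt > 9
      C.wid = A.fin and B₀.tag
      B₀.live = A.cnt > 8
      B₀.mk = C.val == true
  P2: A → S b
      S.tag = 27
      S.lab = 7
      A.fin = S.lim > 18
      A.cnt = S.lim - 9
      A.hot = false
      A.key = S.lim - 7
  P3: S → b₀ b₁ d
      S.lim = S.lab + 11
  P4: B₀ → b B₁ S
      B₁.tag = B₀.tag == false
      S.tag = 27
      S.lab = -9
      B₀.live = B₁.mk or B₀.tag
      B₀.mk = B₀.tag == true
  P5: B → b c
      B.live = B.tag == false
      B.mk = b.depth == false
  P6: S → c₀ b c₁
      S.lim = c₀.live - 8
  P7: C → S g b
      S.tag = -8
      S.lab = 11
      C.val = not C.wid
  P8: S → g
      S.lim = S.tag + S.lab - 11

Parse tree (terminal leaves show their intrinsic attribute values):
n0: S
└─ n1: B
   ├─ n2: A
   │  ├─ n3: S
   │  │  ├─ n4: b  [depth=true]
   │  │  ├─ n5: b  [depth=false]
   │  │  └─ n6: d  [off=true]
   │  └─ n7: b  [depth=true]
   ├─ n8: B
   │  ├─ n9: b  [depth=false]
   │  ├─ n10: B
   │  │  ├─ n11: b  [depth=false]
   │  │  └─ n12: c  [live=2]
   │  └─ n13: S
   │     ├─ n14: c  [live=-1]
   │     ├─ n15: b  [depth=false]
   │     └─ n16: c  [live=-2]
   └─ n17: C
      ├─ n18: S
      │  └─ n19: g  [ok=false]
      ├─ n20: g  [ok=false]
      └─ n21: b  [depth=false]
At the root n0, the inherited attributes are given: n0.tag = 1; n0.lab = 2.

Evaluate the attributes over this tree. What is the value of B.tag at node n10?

true

1. n0.tag = 1  [given at root]
2. n0.lab = 2  [given at root]
3. n1.tag = true  [S.tag == 1]
4. n3.tag = 27  [27]
5. n3.lab = 7  [7]
6. n4.depth = true  [terminal]
7. n5.depth = false  [terminal]
8. n6.off = true  [terminal]
9. n3.lim = 18  [S.lab + 11]
10. n7.depth = true  [terminal]
11. n2.fin = false  [S.lim > 18]
12. n2.cnt = 9  [S.lim - 9]
13. n2.hot = false  [false]
14. n2.key = 11  [S.lim - 7]
15. n8.tag = false  [A.cnt > 9]
16. n9.depth = false  [terminal]
17. n10.tag = true  [B₀.tag == false]
18. n11.depth = false  [terminal]
19. n12.live = 2  [terminal]
20. n10.live = false  [B.tag == false]
21. n10.mk = true  [b.depth == false]
22. n13.tag = 27  [27]
23. n13.lab = -9  [-9]
24. n14.live = -1  [terminal]
25. n15.depth = false  [terminal]
26. n16.live = -2  [terminal]
27. n13.lim = -9  [c₀.live - 8]
28. n8.live = true  [B₁.mk or B₀.tag]
29. n8.mk = false  [B₀.tag == true]
30. n17.wid = false  [A.fin and B₀.tag]
31. n18.tag = -8  [-8]
32. n18.lab = 11  [11]
33. n19.ok = false  [terminal]
34. n18.lim = -8  [S.tag + S.lab - 11]
35. n20.ok = false  [terminal]
36. n21.depth = false  [terminal]
37. n17.val = true  [not C.wid]
38. n1.live = true  [A.cnt > 8]
39. n1.mk = true  [C.val == true]
40. n0.lim = 11  [S.tag + 10]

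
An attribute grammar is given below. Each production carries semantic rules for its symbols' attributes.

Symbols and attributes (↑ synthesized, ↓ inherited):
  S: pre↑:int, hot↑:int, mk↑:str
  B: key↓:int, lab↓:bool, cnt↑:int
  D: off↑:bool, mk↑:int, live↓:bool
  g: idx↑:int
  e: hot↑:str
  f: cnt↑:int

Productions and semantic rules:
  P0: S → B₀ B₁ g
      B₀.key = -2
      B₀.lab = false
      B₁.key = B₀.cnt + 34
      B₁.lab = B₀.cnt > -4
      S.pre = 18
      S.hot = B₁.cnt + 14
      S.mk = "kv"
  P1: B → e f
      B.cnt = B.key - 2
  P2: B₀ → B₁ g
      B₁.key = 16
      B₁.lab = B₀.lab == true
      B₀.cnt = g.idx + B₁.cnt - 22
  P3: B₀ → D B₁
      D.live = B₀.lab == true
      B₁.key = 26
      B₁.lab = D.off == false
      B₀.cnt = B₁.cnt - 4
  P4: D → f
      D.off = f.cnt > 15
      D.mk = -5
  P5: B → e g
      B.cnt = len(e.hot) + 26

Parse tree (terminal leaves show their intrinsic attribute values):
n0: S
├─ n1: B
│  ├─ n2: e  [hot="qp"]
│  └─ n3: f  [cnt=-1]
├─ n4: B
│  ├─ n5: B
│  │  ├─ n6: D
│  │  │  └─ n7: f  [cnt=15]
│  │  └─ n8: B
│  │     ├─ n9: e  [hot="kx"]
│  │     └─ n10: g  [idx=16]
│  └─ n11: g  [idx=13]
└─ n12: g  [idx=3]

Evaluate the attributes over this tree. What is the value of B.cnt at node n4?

15

1. n1.key = -2  [-2]
2. n1.lab = false  [false]
3. n2.hot = "qp"  [terminal]
4. n3.cnt = -1  [terminal]
5. n1.cnt = -4  [B.key - 2]
6. n4.key = 30  [B₀.cnt + 34]
7. n4.lab = false  [B₀.cnt > -4]
8. n5.key = 16  [16]
9. n5.lab = false  [B₀.lab == true]
10. n6.live = false  [B₀.lab == true]
11. n7.cnt = 15  [terminal]
12. n6.off = false  [f.cnt > 15]
13. n6.mk = -5  [-5]
14. n8.key = 26  [26]
15. n8.lab = true  [D.off == false]
16. n9.hot = "kx"  [terminal]
17. n10.idx = 16  [terminal]
18. n8.cnt = 28  [len(e.hot) + 26]
19. n5.cnt = 24  [B₁.cnt - 4]
20. n11.idx = 13  [terminal]
21. n4.cnt = 15  [g.idx + B₁.cnt - 22]
22. n12.idx = 3  [terminal]
23. n0.pre = 18  [18]
24. n0.hot = 29  [B₁.cnt + 14]
25. n0.mk = "kv"  ["kv"]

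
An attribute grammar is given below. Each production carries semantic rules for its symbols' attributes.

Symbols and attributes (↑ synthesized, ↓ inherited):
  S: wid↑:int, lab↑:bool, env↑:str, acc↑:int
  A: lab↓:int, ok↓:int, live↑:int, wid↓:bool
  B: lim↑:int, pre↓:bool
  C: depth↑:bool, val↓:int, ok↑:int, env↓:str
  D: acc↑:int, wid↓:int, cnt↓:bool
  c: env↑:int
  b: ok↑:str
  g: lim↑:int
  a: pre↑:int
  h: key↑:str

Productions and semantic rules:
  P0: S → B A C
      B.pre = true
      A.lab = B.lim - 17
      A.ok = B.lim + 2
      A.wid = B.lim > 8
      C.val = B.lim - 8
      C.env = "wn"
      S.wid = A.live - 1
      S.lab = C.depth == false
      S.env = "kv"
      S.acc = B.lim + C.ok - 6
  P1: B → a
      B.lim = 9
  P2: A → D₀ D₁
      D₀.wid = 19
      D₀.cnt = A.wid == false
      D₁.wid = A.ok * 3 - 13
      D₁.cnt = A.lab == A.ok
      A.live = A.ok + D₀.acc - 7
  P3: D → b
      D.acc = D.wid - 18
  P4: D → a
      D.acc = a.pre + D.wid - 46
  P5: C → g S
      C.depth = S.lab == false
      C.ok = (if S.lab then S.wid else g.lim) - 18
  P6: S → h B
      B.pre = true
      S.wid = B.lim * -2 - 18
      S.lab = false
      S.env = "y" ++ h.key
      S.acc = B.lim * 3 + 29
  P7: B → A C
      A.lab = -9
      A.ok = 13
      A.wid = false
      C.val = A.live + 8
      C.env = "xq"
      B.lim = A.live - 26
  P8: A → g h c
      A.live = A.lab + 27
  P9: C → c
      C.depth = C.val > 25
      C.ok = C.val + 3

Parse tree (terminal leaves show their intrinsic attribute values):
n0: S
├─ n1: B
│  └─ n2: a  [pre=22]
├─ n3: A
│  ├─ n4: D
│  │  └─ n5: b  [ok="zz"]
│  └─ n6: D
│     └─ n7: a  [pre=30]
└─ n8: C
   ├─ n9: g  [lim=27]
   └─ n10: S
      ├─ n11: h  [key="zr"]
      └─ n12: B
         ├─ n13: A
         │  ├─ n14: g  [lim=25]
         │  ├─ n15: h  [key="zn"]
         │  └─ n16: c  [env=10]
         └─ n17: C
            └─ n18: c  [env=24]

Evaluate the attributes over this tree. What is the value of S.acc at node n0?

12

1. n1.pre = true  [true]
2. n2.pre = 22  [terminal]
3. n1.lim = 9  [9]
4. n3.lab = -8  [B.lim - 17]
5. n3.ok = 11  [B.lim + 2]
6. n3.wid = true  [B.lim > 8]
7. n4.wid = 19  [19]
8. n4.cnt = false  [A.wid == false]
9. n5.ok = "zz"  [terminal]
10. n4.acc = 1  [D.wid - 18]
11. n6.wid = 20  [A.ok * 3 - 13]
12. n6.cnt = false  [A.lab == A.ok]
13. n7.pre = 30  [terminal]
14. n6.acc = 4  [a.pre + D.wid - 46]
15. n3.live = 5  [A.ok + D₀.acc - 7]
16. n8.val = 1  [B.lim - 8]
17. n8.env = "wn"  ["wn"]
18. n9.lim = 27  [terminal]
19. n11.key = "zr"  [terminal]
20. n12.pre = true  [true]
21. n13.lab = -9  [-9]
22. n13.ok = 13  [13]
23. n13.wid = false  [false]
24. n14.lim = 25  [terminal]
25. n15.key = "zn"  [terminal]
26. n16.env = 10  [terminal]
27. n13.live = 18  [A.lab + 27]
28. n17.val = 26  [A.live + 8]
29. n17.env = "xq"  ["xq"]
30. n18.env = 24  [terminal]
31. n17.depth = true  [C.val > 25]
32. n17.ok = 29  [C.val + 3]
33. n12.lim = -8  [A.live - 26]
34. n10.wid = -2  [B.lim * -2 - 18]
35. n10.lab = false  [false]
36. n10.env = "yzr"  ["y" ++ h.key]
37. n10.acc = 5  [B.lim * 3 + 29]
38. n8.depth = true  [S.lab == false]
39. n8.ok = 9  [(if S.lab then S.wid else g.lim) - 18]
40. n0.wid = 4  [A.live - 1]
41. n0.lab = false  [C.depth == false]
42. n0.env = "kv"  ["kv"]
43. n0.acc = 12  [B.lim + C.ok - 6]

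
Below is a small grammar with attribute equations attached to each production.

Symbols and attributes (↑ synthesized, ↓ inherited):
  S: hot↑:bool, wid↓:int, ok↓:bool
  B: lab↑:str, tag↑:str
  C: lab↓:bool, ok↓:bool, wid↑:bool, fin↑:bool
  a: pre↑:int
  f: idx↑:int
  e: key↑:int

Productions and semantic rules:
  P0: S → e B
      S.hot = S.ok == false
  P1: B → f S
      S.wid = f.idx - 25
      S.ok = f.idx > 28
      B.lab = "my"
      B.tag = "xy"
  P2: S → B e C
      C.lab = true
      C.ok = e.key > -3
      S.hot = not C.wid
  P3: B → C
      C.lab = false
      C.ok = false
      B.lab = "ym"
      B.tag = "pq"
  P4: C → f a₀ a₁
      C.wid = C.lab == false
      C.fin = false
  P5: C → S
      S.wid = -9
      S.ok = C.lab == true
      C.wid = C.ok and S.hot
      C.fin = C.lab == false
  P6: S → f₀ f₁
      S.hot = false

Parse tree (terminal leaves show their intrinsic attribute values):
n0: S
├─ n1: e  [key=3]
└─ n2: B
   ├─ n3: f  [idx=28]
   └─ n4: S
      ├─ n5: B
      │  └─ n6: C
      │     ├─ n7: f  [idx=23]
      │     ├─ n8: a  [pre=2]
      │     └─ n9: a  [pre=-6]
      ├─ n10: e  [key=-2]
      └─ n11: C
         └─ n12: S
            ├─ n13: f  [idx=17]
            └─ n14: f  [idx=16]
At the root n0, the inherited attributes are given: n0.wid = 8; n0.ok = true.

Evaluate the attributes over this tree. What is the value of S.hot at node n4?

true

1. n0.wid = 8  [given at root]
2. n0.ok = true  [given at root]
3. n1.key = 3  [terminal]
4. n3.idx = 28  [terminal]
5. n4.wid = 3  [f.idx - 25]
6. n4.ok = false  [f.idx > 28]
7. n6.lab = false  [false]
8. n6.ok = false  [false]
9. n7.idx = 23  [terminal]
10. n8.pre = 2  [terminal]
11. n9.pre = -6  [terminal]
12. n6.wid = true  [C.lab == false]
13. n6.fin = false  [false]
14. n5.lab = "ym"  ["ym"]
15. n5.tag = "pq"  ["pq"]
16. n10.key = -2  [terminal]
17. n11.lab = true  [true]
18. n11.ok = true  [e.key > -3]
19. n12.wid = -9  [-9]
20. n12.ok = true  [C.lab == true]
21. n13.idx = 17  [terminal]
22. n14.idx = 16  [terminal]
23. n12.hot = false  [false]
24. n11.wid = false  [C.ok and S.hot]
25. n11.fin = false  [C.lab == false]
26. n4.hot = true  [not C.wid]
27. n2.lab = "my"  ["my"]
28. n2.tag = "xy"  ["xy"]
29. n0.hot = false  [S.ok == false]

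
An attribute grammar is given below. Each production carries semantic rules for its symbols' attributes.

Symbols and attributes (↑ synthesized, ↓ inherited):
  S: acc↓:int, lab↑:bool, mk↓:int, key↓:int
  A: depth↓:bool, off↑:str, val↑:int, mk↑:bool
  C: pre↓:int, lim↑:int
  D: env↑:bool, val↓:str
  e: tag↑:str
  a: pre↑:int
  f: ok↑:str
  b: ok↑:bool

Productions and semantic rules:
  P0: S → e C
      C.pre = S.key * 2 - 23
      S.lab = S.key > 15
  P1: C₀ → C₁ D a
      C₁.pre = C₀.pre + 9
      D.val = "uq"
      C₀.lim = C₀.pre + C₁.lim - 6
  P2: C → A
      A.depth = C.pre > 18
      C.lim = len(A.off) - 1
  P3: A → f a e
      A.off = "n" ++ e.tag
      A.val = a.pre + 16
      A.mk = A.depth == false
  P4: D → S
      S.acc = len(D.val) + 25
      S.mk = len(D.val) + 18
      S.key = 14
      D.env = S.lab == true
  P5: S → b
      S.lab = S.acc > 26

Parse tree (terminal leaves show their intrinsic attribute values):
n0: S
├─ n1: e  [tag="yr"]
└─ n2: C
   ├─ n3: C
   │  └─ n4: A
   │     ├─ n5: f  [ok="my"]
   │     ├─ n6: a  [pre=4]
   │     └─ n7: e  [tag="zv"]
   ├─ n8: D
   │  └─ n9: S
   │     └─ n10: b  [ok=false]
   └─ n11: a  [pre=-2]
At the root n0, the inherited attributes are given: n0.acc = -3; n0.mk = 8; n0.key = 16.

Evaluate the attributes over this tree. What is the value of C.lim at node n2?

5

1. n0.acc = -3  [given at root]
2. n0.mk = 8  [given at root]
3. n0.key = 16  [given at root]
4. n1.tag = "yr"  [terminal]
5. n2.pre = 9  [S.key * 2 - 23]
6. n3.pre = 18  [C₀.pre + 9]
7. n4.depth = false  [C.pre > 18]
8. n5.ok = "my"  [terminal]
9. n6.pre = 4  [terminal]
10. n7.tag = "zv"  [terminal]
11. n4.off = "nzv"  ["n" ++ e.tag]
12. n4.val = 20  [a.pre + 16]
13. n4.mk = true  [A.depth == false]
14. n3.lim = 2  [len(A.off) - 1]
15. n8.val = "uq"  ["uq"]
16. n9.acc = 27  [len(D.val) + 25]
17. n9.mk = 20  [len(D.val) + 18]
18. n9.key = 14  [14]
19. n10.ok = false  [terminal]
20. n9.lab = true  [S.acc > 26]
21. n8.env = true  [S.lab == true]
22. n11.pre = -2  [terminal]
23. n2.lim = 5  [C₀.pre + C₁.lim - 6]
24. n0.lab = true  [S.key > 15]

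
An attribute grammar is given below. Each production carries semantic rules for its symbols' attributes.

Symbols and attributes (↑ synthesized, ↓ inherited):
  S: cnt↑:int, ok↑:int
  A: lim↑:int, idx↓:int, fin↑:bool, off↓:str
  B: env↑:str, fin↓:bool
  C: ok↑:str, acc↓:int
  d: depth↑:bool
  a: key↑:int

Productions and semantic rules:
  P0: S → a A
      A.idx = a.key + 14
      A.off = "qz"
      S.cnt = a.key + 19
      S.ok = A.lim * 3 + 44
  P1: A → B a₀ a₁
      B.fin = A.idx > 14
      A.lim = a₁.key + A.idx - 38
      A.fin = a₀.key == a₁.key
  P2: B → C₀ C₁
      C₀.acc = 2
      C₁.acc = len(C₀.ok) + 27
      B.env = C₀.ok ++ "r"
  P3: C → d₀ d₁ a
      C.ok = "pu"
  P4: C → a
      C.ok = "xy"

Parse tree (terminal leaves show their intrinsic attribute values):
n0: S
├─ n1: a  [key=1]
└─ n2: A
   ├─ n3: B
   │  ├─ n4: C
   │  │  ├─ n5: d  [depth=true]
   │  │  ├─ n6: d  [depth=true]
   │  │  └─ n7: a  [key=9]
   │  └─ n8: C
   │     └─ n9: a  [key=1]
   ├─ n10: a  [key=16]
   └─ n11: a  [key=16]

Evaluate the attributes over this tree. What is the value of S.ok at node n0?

23

1. n1.key = 1  [terminal]
2. n2.idx = 15  [a.key + 14]
3. n2.off = "qz"  ["qz"]
4. n3.fin = true  [A.idx > 14]
5. n4.acc = 2  [2]
6. n5.depth = true  [terminal]
7. n6.depth = true  [terminal]
8. n7.key = 9  [terminal]
9. n4.ok = "pu"  ["pu"]
10. n8.acc = 29  [len(C₀.ok) + 27]
11. n9.key = 1  [terminal]
12. n8.ok = "xy"  ["xy"]
13. n3.env = "pur"  [C₀.ok ++ "r"]
14. n10.key = 16  [terminal]
15. n11.key = 16  [terminal]
16. n2.lim = -7  [a₁.key + A.idx - 38]
17. n2.fin = true  [a₀.key == a₁.key]
18. n0.cnt = 20  [a.key + 19]
19. n0.ok = 23  [A.lim * 3 + 44]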